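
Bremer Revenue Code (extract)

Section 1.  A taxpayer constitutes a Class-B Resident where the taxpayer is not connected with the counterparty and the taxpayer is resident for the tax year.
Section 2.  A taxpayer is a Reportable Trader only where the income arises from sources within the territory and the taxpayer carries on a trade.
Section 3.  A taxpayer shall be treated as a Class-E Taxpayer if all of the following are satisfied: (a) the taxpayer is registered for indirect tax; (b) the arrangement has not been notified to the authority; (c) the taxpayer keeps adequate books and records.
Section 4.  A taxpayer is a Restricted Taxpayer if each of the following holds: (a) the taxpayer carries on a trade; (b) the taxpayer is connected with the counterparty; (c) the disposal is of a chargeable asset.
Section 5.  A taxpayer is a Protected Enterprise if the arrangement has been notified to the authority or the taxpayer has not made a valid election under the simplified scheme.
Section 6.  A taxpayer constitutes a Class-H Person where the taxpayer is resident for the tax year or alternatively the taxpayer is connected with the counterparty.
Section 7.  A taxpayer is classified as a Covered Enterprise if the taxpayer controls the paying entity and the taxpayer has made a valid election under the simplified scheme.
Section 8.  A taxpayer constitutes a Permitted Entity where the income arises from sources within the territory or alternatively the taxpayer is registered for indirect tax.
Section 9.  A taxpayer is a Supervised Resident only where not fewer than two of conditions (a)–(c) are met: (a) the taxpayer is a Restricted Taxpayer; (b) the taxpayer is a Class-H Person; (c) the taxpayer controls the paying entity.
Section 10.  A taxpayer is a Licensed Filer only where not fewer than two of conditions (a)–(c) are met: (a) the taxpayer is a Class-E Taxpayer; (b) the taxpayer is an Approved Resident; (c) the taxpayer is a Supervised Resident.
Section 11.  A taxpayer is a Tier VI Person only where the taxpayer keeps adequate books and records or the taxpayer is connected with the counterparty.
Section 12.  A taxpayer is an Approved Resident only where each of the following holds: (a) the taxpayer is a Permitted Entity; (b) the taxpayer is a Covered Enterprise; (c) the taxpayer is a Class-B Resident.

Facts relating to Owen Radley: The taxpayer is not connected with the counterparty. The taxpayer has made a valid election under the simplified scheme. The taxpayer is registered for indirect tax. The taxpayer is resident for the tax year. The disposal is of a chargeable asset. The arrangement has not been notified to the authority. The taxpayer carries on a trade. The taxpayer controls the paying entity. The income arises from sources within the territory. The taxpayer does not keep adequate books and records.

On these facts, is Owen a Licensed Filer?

Yes

section 3 — Class-E Taxpayer: [the taxpayer is registered for indirect tax? yes] AND [the arrangement has not been notified to the authority? yes] AND [the taxpayer keeps adequate books and records? no] → not satisfied.
section 8 — Permitted Entity: [the income arises from sources within the territory? yes] OR [the taxpayer is registered for indirect tax? yes] → satisfied.
section 7 — Covered Enterprise: [the taxpayer controls the paying entity? yes] AND [the taxpayer has made a valid election under the simplified scheme? yes] → satisfied.
section 1 — Class-B Resident: [the taxpayer is not connected with the counterparty? yes] AND [the taxpayer is resident for the tax year? yes] → satisfied.
section 12 — Approved Resident: [Permitted Entity (section 8)? yes] AND [Covered Enterprise (section 7)? yes] AND [Class-B Resident (section 1)? yes] → satisfied.
section 4 — Restricted Taxpayer: [the taxpayer carries on a trade? yes] AND [the taxpayer is connected with the counterparty? no] AND [the disposal is of a chargeable asset? yes] → not satisfied.
section 6 — Class-H Person: [the taxpayer is resident for the tax year? yes] OR [the taxpayer is connected with the counterparty? no] → satisfied.
section 9 — Supervised Resident: Restricted Taxpayer (section 4)? no; Class-H Person (section 6)? yes; the taxpayer controls the paying entity? yes — 2 of 3 hold (need ≥2) → satisfied.
section 10 — Licensed Filer: Class-E Taxpayer (section 3)? no; Approved Resident (section 12)? yes; Supervised Resident (section 9)? yes — 2 of 3 hold (need ≥2) → satisfied.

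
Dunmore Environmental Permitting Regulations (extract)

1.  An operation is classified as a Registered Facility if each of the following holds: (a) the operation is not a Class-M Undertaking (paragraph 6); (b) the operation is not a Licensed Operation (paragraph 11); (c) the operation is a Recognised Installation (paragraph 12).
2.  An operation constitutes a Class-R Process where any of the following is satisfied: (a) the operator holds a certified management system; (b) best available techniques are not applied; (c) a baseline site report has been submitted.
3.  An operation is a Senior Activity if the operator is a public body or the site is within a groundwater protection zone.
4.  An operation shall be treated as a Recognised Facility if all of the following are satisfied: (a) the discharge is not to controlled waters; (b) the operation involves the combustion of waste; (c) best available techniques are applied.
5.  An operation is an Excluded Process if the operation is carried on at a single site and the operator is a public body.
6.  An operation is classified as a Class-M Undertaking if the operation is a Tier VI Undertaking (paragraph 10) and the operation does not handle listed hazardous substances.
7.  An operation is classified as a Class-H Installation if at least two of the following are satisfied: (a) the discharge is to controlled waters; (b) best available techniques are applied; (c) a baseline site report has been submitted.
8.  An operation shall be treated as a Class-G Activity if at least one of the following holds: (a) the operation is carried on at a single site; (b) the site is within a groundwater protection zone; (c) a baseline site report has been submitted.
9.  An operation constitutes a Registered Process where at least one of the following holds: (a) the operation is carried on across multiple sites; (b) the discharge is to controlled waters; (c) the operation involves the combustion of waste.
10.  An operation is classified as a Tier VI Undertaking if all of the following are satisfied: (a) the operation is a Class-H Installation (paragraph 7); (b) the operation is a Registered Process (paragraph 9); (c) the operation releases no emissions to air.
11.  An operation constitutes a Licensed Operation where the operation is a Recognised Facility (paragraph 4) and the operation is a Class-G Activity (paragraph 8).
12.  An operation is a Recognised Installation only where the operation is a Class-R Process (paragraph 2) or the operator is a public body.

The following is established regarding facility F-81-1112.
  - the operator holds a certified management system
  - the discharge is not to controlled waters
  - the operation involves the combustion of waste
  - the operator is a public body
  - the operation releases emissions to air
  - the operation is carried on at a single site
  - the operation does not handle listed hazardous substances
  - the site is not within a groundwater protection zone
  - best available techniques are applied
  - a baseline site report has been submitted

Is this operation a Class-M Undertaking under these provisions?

paragraph 7 — Class-H Installation: the discharge is to controlled waters? no; best available techniques are applied? yes; a baseline site report has been submitted? yes — 2 of 3 hold (need ≥2) → satisfied.
paragraph 9 — Registered Process: [the operation is carried on across multiple sites? no] OR [the discharge is to controlled waters? no] OR [the operation involves the combustion of waste? yes] → satisfied.
paragraph 10 — Tier VI Undertaking: [Class-H Installation (paragraph 7)? yes] AND [Registered Process (paragraph 9)? yes] AND [the operation releases no emissions to air? no] → not satisfied.
paragraph 6 — Class-M Undertaking: [Tier VI Undertaking (paragraph 10)? no] AND [the operation does not handle listed hazardous substances? yes] → not satisfied.

No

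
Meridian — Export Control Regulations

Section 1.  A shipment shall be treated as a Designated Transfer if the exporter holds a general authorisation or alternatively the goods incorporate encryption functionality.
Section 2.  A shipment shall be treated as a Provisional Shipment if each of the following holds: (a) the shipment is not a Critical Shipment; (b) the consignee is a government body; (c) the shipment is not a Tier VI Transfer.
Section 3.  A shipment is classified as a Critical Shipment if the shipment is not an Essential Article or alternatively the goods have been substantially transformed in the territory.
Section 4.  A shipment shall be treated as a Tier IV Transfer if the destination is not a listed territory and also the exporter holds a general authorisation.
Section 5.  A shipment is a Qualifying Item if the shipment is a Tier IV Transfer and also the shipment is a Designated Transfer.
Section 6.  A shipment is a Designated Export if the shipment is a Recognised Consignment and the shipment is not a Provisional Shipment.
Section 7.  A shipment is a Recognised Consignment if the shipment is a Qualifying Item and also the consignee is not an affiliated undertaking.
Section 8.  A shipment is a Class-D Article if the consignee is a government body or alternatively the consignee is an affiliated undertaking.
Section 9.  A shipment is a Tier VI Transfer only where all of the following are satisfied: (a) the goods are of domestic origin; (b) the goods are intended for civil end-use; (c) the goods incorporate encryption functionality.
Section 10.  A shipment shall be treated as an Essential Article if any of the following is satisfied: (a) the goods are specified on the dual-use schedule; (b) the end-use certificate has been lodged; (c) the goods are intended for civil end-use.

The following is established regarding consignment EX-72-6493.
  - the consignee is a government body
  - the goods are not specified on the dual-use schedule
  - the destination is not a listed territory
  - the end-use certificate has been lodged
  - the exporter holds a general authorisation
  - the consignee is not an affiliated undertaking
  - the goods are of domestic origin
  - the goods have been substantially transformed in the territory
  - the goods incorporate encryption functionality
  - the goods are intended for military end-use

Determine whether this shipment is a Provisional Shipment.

No

section 10 — Essential Article: [the goods are specified on the dual-use schedule? no] OR [the end-use certificate has been lodged? yes] OR [the goods are intended for civil end-use? no] → satisfied.
section 3 — Critical Shipment: [not an Essential Article (section 10)? no] OR [the goods have been substantially transformed in the territory? yes] → satisfied.
section 9 — Tier VI Transfer: [the goods are of domestic origin? yes] AND [the goods are intended for civil end-use? no] AND [the goods incorporate encryption functionality? yes] → not satisfied.
section 2 — Provisional Shipment: [not a Critical Shipment (section 3)? no] AND [the consignee is a government body? yes] AND [not a Tier VI Transfer (section 9)? yes] → not satisfied.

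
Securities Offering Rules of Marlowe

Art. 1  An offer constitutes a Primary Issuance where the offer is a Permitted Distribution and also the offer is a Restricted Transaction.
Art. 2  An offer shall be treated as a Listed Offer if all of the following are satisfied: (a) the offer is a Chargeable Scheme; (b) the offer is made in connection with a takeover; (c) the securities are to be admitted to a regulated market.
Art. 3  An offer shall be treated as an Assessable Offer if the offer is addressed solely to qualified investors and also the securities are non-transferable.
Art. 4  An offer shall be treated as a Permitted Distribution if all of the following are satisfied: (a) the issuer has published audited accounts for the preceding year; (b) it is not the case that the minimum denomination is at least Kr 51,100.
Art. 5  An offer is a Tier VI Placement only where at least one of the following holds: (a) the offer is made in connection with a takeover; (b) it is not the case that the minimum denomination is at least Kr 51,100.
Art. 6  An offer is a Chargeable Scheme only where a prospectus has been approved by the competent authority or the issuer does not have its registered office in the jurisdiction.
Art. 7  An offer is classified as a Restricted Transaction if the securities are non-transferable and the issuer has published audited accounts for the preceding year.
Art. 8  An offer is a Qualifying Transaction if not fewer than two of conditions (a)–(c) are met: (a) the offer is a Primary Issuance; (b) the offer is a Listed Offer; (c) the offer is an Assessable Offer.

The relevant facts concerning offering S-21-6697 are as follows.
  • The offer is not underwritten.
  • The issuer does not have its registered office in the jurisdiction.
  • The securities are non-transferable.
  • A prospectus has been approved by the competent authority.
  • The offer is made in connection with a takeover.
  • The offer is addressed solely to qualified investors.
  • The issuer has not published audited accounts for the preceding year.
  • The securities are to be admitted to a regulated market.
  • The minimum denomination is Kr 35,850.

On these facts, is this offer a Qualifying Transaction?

article 4 — Permitted Distribution: [the issuer has published audited accounts for the preceding year? no] AND [minimum denomination: Kr 35,850 ≥ Kr 51,100? no, so negated condition yes] → not satisfied.
article 7 — Restricted Transaction: [the securities are non-transferable? yes] AND [the issuer has published audited accounts for the preceding year? no] → not satisfied.
article 1 — Primary Issuance: [Permitted Distribution (article 4)? no] AND [Restricted Transaction (article 7)? no] → not satisfied.
article 6 — Chargeable Scheme: [a prospectus has been approved by the competent authority? yes] OR [the issuer does not have its registered office in the jurisdiction? yes] → satisfied.
article 2 — Listed Offer: [Chargeable Scheme (article 6)? yes] AND [the offer is made in connection with a takeover? yes] AND [the securities are to be admitted to a regulated market? yes] → satisfied.
article 3 — Assessable Offer: [the offer is addressed solely to qualified investors? yes] AND [the securities are non-transferable? yes] → satisfied.
article 8 — Qualifying Transaction: Primary Issuance (article 1)? no; Listed Offer (article 2)? yes; Assessable Offer (article 3)? yes — 2 of 3 hold (need ≥2) → satisfied.

Yes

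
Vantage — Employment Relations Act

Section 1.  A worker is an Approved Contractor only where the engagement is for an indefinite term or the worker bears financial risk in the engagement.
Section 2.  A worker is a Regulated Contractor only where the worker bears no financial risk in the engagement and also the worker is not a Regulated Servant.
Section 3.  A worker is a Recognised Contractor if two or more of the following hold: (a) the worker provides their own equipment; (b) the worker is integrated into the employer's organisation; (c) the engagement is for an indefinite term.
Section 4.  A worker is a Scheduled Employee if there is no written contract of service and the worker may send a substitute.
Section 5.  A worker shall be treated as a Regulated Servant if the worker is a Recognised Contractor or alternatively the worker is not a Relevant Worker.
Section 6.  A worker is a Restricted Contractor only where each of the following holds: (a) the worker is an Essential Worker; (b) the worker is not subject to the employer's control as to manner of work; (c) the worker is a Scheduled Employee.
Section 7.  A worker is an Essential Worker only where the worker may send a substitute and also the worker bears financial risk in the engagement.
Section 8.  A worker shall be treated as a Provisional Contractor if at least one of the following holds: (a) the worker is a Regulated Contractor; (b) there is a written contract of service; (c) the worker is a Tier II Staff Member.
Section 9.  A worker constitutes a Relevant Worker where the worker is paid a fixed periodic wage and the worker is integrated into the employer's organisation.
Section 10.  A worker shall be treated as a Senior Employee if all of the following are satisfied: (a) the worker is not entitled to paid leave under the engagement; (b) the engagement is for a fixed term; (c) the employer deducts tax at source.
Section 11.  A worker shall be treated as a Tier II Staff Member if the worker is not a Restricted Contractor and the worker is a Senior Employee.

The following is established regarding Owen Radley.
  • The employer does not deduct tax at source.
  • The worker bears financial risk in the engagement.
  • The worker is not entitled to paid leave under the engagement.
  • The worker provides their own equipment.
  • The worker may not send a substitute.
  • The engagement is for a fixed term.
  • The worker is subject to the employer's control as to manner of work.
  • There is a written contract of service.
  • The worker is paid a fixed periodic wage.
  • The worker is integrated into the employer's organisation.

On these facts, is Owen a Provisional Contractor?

Yes

section 3 — Recognised Contractor: the worker provides their own equipment? yes; the worker is integrated into the employer's organisation? yes; the engagement is for an indefinite term? no — 2 of 3 hold (need ≥2) → satisfied.
section 9 — Relevant Worker: [the worker is paid a fixed periodic wage? yes] AND [the worker is integrated into the employer's organisation? yes] → satisfied.
section 5 — Regulated Servant: [Recognised Contractor (section 3)? yes] OR [not a Relevant Worker (section 9)? no] → satisfied.
section 2 — Regulated Contractor: [the worker bears no financial risk in the engagement? no] AND [not a Regulated Servant (section 5)? no] → not satisfied.
section 7 — Essential Worker: [the worker may send a substitute? no] AND [the worker bears financial risk in the engagement? yes] → not satisfied.
section 4 — Scheduled Employee: [there is no written contract of service? no] AND [the worker may send a substitute? no] → not satisfied.
section 6 — Restricted Contractor: [Essential Worker (section 7)? no] AND [the worker is not subject to the employer's control as to manner of work? no] AND [Scheduled Employee (section 4)? no] → not satisfied.
section 10 — Senior Employee: [the worker is not entitled to paid leave under the engagement? yes] AND [the engagement is for a fixed term? yes] AND [the employer deducts tax at source? no] → not satisfied.
section 11 — Tier II Staff Member: [not a Restricted Contractor (section 6)? yes] AND [Senior Employee (section 10)? no] → not satisfied.
section 8 — Provisional Contractor: [Regulated Contractor (section 2)? no] OR [there is a written contract of service? yes] OR [Tier II Staff Member (section 11)? no] → satisfied.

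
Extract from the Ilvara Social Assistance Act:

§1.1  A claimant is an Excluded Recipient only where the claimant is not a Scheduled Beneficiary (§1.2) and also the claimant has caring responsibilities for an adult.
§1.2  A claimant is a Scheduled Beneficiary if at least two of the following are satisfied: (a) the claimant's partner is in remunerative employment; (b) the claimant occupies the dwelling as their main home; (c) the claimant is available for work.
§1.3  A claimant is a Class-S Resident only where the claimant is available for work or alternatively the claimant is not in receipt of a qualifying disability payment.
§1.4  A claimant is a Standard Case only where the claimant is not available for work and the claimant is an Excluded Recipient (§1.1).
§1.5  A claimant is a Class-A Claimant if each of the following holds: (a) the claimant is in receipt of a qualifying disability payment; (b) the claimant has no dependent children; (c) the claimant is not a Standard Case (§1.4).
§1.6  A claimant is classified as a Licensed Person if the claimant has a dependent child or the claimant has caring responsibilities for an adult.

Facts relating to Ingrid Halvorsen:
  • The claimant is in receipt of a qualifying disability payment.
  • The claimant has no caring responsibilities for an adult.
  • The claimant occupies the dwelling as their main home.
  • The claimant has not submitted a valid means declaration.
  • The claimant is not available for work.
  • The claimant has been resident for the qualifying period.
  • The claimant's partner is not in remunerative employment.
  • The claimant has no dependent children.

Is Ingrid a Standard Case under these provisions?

§1.2 — Scheduled Beneficiary: the claimant's partner is in remunerative employment? no; the claimant occupies the dwelling as their main home? yes; the claimant is available for work? no — 1 of 3 hold (need ≥2) → not satisfied.
§1.1 — Excluded Recipient: [not a Scheduled Beneficiary (§1.2)? yes] AND [the claimant has caring responsibilities for an adult? no] → not satisfied.
§1.4 — Standard Case: [the claimant is not available for work? yes] AND [Excluded Recipient (§1.1)? no] → not satisfied.

No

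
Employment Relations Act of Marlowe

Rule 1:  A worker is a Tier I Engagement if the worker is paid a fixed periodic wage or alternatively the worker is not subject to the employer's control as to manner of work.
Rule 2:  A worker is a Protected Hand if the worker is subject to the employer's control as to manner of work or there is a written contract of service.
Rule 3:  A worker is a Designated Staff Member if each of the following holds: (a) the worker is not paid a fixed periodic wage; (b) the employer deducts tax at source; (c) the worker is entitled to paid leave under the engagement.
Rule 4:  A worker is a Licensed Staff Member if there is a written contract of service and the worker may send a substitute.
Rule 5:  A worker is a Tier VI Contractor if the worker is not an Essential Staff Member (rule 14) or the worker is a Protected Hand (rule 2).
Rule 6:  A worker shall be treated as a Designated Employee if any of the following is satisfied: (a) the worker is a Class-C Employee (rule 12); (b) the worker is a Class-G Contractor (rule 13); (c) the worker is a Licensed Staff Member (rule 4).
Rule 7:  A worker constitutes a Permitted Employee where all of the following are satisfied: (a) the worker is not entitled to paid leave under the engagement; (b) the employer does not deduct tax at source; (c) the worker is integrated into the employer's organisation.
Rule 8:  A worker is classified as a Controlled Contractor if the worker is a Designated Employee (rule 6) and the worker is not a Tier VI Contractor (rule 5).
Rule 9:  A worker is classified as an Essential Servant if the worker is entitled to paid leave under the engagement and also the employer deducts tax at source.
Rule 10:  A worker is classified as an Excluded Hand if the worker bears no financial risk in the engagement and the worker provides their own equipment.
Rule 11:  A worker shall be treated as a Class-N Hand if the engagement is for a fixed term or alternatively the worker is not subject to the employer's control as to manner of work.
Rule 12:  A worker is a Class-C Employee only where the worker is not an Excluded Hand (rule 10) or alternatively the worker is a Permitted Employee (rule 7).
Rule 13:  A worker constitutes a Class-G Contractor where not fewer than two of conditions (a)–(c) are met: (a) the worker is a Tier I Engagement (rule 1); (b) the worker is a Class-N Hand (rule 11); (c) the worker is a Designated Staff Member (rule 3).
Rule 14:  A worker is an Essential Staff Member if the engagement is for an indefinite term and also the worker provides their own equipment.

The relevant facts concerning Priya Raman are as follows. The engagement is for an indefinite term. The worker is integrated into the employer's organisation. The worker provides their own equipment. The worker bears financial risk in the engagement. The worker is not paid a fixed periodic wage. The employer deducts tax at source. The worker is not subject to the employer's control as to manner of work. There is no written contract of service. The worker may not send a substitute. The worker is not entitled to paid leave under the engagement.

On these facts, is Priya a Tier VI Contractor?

rule 14 — Essential Staff Member: [the engagement is for an indefinite term? yes] AND [the worker provides their own equipment? yes] → satisfied.
rule 2 — Protected Hand: [the worker is subject to the employer's control as to manner of work? no] OR [there is a written contract of service? no] → not satisfied.
rule 5 — Tier VI Contractor: [not an Essential Staff Member (rule 14)? no] OR [Protected Hand (rule 2)? no] → not satisfied.

No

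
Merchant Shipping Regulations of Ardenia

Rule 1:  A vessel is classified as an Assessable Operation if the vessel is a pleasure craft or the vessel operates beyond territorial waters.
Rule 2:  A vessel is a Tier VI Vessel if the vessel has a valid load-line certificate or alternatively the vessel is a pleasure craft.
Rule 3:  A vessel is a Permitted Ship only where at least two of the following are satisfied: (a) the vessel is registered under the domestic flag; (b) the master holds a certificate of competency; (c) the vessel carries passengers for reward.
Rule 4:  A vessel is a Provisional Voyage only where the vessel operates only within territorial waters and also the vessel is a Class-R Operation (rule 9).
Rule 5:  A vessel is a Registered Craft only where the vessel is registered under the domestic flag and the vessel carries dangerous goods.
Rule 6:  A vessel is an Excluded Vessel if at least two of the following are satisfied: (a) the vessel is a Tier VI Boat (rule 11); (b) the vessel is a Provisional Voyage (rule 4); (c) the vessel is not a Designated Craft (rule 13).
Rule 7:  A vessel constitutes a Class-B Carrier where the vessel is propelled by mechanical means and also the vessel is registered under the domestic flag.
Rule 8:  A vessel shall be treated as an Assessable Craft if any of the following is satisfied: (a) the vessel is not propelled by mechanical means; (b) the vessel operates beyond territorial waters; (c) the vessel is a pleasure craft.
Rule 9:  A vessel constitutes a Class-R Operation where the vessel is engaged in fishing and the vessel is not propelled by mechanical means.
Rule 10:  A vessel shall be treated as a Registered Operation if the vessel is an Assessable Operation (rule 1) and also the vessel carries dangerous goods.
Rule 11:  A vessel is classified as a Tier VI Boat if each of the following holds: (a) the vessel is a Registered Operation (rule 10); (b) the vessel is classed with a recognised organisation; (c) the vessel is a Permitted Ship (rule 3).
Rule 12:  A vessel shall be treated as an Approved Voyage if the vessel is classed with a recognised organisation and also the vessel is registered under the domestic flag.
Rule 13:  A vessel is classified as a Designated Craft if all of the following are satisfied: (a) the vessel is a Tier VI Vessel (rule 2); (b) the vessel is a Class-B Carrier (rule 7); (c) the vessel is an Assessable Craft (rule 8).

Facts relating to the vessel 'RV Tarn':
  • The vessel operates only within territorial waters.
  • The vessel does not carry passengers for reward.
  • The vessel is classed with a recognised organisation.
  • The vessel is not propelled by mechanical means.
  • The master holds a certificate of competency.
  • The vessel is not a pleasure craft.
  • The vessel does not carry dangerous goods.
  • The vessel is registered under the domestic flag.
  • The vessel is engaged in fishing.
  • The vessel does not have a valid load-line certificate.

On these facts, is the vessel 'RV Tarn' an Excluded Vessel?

Yes

rule 1 — Assessable Operation: [the vessel is a pleasure craft? no] OR [the vessel operates beyond territorial waters? no] → not satisfied.
rule 10 — Registered Operation: [Assessable Operation (rule 1)? no] AND [the vessel carries dangerous goods? no] → not satisfied.
rule 3 — Permitted Ship: the vessel is registered under the domestic flag? yes; the master holds a certificate of competency? yes; the vessel carries passengers for reward? no — 2 of 3 hold (need ≥2) → satisfied.
rule 11 — Tier VI Boat: [Registered Operation (rule 10)? no] AND [the vessel is classed with a recognised organisation? yes] AND [Permitted Ship (rule 3)? yes] → not satisfied.
rule 9 — Class-R Operation: [the vessel is engaged in fishing? yes] AND [the vessel is not propelled by mechanical means? yes] → satisfied.
rule 4 — Provisional Voyage: [the vessel operates only within territorial waters? yes] AND [Class-R Operation (rule 9)? yes] → satisfied.
rule 2 — Tier VI Vessel: [the vessel has a valid load-line certificate? no] OR [the vessel is a pleasure craft? no] → not satisfied.
rule 7 — Class-B Carrier: [the vessel is propelled by mechanical means? no] AND [the vessel is registered under the domestic flag? yes] → not satisfied.
rule 8 — Assessable Craft: [the vessel is not propelled by mechanical means? yes] OR [the vessel operates beyond territorial waters? no] OR [the vessel is a pleasure craft? no] → satisfied.
rule 13 — Designated Craft: [Tier VI Vessel (rule 2)? no] AND [Class-B Carrier (rule 7)? no] AND [Assessable Craft (rule 8)? yes] → not satisfied.
rule 6 — Excluded Vessel: Tier VI Boat (rule 11)? no; Provisional Voyage (rule 4)? yes; not a Designated Craft (rule 13)? yes — 2 of 3 hold (need ≥2) → satisfied.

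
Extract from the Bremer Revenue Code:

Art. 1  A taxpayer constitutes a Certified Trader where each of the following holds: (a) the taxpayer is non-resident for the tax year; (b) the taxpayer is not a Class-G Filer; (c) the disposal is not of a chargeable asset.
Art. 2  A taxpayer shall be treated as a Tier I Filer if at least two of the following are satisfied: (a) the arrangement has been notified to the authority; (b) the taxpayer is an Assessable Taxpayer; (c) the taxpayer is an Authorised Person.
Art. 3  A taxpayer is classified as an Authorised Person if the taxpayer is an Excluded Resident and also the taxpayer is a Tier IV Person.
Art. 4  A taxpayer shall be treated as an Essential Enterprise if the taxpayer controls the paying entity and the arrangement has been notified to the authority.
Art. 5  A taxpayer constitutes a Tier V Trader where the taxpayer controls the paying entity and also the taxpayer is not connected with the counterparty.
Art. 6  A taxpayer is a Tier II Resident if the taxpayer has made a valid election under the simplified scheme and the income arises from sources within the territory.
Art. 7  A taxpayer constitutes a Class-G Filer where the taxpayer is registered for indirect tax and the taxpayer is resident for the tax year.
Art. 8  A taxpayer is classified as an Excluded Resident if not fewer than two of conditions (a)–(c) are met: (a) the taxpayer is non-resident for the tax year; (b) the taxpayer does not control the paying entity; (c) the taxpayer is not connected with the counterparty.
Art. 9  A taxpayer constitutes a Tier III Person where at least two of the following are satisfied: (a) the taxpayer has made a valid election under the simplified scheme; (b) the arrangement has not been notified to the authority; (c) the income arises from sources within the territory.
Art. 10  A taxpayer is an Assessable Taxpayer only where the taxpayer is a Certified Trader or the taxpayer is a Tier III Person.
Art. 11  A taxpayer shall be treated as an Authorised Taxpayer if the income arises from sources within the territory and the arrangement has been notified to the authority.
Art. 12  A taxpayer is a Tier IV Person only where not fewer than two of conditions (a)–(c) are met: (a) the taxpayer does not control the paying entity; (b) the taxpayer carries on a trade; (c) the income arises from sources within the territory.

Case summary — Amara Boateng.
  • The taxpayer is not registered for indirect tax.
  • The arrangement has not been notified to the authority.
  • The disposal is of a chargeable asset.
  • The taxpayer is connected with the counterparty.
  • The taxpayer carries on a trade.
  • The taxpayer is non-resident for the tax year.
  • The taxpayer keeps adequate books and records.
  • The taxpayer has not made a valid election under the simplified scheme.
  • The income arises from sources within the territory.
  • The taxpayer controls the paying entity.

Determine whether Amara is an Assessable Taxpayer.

Yes

Under article 7: the taxpayer is registered for indirect tax? no; and the taxpayer is resident for the tax year? no. So the taxpayer is not a Class-G Filer.
Under article 1: the taxpayer is non-resident for the tax year? yes; and not a Class-G Filer (article 7)? yes; and the disposal is not of a chargeable asset? no. So the taxpayer is not a Certified Trader.
Under article 9: the taxpayer has made a valid election under the simplified scheme? no; the arrangement has not been notified to the authority? yes; the income arises from sources within the territory? yes — 2 of 3 hold (need ≥2) → satisfied.
Under article 10: Certified Trader (article 1)? no; or Tier III Person (article 9)? yes. So the taxpayer is an Assessable Taxpayer.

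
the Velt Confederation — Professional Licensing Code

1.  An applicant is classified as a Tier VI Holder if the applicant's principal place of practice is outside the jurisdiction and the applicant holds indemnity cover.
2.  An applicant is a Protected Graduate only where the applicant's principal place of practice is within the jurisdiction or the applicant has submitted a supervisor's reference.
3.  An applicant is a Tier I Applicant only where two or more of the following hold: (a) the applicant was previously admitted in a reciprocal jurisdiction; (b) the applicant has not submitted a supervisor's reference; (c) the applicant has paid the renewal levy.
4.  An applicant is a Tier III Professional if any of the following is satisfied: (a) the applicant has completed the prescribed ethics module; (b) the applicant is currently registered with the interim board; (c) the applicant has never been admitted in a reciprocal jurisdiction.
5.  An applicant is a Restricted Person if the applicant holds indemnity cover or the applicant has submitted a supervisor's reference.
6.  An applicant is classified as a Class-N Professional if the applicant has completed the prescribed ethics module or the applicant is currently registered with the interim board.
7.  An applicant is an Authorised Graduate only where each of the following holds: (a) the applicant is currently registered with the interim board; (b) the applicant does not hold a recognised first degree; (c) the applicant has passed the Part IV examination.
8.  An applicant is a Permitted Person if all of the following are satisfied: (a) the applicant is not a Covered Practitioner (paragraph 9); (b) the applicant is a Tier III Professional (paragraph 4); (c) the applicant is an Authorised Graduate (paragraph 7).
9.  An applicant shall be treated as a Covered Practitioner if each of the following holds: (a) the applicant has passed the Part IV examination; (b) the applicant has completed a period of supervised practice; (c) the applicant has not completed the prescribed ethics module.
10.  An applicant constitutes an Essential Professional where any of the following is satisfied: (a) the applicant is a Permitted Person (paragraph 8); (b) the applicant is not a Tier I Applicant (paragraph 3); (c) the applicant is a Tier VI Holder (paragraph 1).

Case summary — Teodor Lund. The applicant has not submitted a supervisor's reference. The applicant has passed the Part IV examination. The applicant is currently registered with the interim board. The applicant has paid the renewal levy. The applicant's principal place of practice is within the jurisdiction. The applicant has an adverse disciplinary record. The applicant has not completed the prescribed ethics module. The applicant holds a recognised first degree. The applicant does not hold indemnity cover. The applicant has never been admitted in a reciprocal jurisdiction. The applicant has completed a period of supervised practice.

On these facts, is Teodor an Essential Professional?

No

paragraph 9 — Covered Practitioner: [the applicant has passed the Part IV examination? yes] AND [the applicant has completed a period of supervised practice? yes] AND [the applicant has not completed the prescribed ethics module? yes] → satisfied.
paragraph 4 — Tier III Professional: [the applicant has completed the prescribed ethics module? no] OR [the applicant is currently registered with the interim board? yes] OR [the applicant has never been admitted in a reciprocal jurisdiction? yes] → satisfied.
paragraph 7 — Authorised Graduate: [the applicant is currently registered with the interim board? yes] AND [the applicant does not hold a recognised first degree? no] AND [the applicant has passed the Part IV examination? yes] → not satisfied.
paragraph 8 — Permitted Person: [not a Covered Practitioner (paragraph 9)? no] AND [Tier III Professional (paragraph 4)? yes] AND [Authorised Graduate (paragraph 7)? no] → not satisfied.
paragraph 3 — Tier I Applicant: the applicant was previously admitted in a reciprocal jurisdiction? no; the applicant has not submitted a supervisor's reference? yes; the applicant has paid the renewal levy? yes — 2 of 3 hold (need ≥2) → satisfied.
paragraph 1 — Tier VI Holder: [the applicant's principal place of practice is outside the jurisdiction? no] AND [the applicant holds indemnity cover? no] → not satisfied.
paragraph 10 — Essential Professional: [Permitted Person (paragraph 8)? no] OR [not a Tier I Applicant (paragraph 3)? no] OR [Tier VI Holder (paragraph 1)? no] → not satisfied.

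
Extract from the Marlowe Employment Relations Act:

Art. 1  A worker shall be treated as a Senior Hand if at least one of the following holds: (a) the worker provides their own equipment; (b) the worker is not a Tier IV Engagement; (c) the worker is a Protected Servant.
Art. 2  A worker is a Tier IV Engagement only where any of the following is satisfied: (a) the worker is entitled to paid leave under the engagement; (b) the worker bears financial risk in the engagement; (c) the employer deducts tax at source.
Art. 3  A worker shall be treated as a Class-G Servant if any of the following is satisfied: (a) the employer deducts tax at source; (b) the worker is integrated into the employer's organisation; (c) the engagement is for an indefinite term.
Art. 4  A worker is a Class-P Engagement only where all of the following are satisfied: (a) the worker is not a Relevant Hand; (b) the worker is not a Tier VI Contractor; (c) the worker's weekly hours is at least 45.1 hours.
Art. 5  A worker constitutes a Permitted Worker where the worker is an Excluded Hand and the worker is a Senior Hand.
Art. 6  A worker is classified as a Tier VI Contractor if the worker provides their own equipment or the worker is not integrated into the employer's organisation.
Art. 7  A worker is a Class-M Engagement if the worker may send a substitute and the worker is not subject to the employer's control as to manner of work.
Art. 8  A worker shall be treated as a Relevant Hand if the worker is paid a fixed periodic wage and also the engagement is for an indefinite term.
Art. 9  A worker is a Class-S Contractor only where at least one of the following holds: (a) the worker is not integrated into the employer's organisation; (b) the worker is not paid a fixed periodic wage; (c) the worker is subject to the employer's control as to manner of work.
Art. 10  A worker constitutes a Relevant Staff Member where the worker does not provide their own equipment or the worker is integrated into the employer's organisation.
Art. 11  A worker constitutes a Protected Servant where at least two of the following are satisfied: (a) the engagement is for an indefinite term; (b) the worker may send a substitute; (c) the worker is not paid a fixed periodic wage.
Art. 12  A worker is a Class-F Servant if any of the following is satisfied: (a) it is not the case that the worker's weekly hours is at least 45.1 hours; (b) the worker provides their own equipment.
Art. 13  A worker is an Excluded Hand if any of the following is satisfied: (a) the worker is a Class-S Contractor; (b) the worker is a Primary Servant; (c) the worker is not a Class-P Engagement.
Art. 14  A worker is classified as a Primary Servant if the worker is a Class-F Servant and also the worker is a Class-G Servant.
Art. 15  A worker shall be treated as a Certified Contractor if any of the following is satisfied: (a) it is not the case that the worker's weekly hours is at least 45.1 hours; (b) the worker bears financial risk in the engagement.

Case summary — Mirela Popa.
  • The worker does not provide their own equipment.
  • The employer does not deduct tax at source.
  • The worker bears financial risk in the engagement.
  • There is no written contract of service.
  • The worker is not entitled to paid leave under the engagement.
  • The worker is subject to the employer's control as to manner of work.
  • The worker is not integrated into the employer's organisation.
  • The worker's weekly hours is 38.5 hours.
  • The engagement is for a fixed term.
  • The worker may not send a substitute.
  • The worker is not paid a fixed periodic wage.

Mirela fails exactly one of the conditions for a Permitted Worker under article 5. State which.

Senior Hand

article 9 — Class-S Contractor: [the worker is not integrated into the employer's organisation? yes] OR [the worker is not paid a fixed periodic wage? yes] OR [the worker is subject to the employer's control as to manner of work? yes] → satisfied.
article 12 — Class-F Servant: [worker's weekly hours: 38.5 hours ≥ 45.1 hours? no, so negated condition yes] OR [the worker provides their own equipment? no] → satisfied.
article 3 — Class-G Servant: [the employer deducts tax at source? no] OR [the worker is integrated into the employer's organisation? no] OR [the engagement is for an indefinite term? no] → not satisfied.
article 14 — Primary Servant: [Class-F Servant (article 12)? yes] AND [Class-G Servant (article 3)? no] → not satisfied.
article 8 — Relevant Hand: [the worker is paid a fixed periodic wage? no] AND [the engagement is for an indefinite term? no] → not satisfied.
article 6 — Tier VI Contractor: [the worker provides their own equipment? no] OR [the worker is not integrated into the employer's organisation? yes] → satisfied.
article 4 — Class-P Engagement: [not a Relevant Hand (article 8)? yes] AND [not a Tier VI Contractor (article 6)? no] AND [worker's weekly hours: 38.5 hours ≥ 45.1 hours? no] → not satisfied.
article 13 — Excluded Hand: [Class-S Contractor (article 9)? yes] OR [Primary Servant (article 14)? no] OR [not a Class-P Engagement (article 4)? yes] → satisfied.
article 2 — Tier IV Engagement: [the worker is entitled to paid leave under the engagement? no] OR [the worker bears financial risk in the engagement? yes] OR [the employer deducts tax at source? no] → satisfied.
article 11 — Protected Servant: the engagement is for an indefinite term? no; the worker may send a substitute? no; the worker is not paid a fixed periodic wage? yes — 1 of 3 hold (need ≥2) → not satisfied.
article 1 — Senior Hand: [the worker provides their own equipment? no] OR [not a Tier IV Engagement (article 2)? no] OR [Protected Servant (article 11)? no] → not satisfied.
article 5 — Permitted Worker: [Excluded Hand (article 13)? yes] AND [Senior Hand (article 1)? no] → not satisfied.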